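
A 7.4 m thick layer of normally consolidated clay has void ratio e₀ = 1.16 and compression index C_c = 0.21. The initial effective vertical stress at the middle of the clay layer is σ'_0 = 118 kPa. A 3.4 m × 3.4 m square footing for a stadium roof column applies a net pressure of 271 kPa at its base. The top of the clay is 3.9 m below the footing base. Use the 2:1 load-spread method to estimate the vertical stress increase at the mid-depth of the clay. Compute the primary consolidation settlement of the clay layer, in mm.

S_c ≈ 62 mm

Mid-depth of clay below the footing base: z = 3.9 + 7.4/2 = 7.6 m.
Stress increase at mid-clay by the 2:1 spreading method:
Δσ = qBL/((B+z)(L+z)) = 271×3.4×3.4/((3.4+7.6)(3.4+7.6)) = 25.891 kPa
Final effective stress: σ'_f = σ'_0 + Δσ = 118 + 25.891 = 143.89 kPa.
Normally consolidated clay, so the full stress increment lies on the virgin compression line:
S_c = C_c·H/(1+e₀)·log₁₀(σ'_f/σ'_0) = 0.21×7.4/(1+1.16)×log₁₀(143.89/118)
    = 0.71944 × 0.086149 = 0.06198 m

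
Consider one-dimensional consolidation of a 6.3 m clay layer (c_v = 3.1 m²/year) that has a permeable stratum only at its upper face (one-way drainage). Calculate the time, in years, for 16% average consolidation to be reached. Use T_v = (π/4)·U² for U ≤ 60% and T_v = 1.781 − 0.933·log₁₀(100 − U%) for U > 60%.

t ≈ 0.257 years

Drainage path length: H_d = H = 6.3 m (single drainage).
U ≤ 60%: T_v = (π/4)·U² = (π/4)×0.16² = 0.020106.
t = T_v·H_d²/c_v = 0.020106×6.3²/3.1 = 0.2574 years.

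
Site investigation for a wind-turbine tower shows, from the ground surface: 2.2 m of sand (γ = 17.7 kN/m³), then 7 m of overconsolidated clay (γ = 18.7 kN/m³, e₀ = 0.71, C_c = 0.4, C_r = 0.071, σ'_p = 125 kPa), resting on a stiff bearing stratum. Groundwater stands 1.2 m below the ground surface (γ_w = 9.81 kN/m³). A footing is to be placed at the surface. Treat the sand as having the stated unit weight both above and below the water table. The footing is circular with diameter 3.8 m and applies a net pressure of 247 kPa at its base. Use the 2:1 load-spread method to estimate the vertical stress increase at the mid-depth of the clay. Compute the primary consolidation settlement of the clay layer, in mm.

Mid-depth of clay below the ground surface: z = 2.2 + 7/2 = 5.7 m.
Total vertical stress at mid-clay: σ_v = 17.7×2.2 + 18.7×3.5 = 104.39 kPa.
Pore pressure: u = 9.81×(5.7 − 1.2) = 44.145 kPa.
Initial effective stress: σ'_0 = σ_v − u = 104.39 − 44.145 = 60.245 kPa.
Stress increase at mid-clay by the 2:1 spreading method:
Δσ ≈ qD²/(D+z)² = 247×3.8²/(3.8+5.7)² = 39.52 kPa
Final effective stress: σ'_f = 60.245 + 39.52 = 99.765 kPa.
σ'_f = 99.765 ≤ σ'_p = 125 kPa, so the clay remains overconsolidated and only the recompression index applies:
S_c = C_r·H/(1+e₀)·log₁₀(σ'_f/σ'_0) = 0.071×7/1.71×log₁₀(99.765/60.245)
    = 0.29065 × 0.21906 = 0.06367 m

S_c ≈ 63.7 mm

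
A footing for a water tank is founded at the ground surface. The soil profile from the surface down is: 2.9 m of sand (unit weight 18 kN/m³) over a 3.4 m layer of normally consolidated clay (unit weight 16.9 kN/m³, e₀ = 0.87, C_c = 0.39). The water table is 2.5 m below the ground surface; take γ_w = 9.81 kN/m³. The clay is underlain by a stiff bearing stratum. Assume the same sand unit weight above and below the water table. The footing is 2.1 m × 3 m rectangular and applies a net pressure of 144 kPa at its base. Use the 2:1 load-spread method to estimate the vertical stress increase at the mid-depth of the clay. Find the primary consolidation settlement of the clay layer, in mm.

Mid-depth of clay below the ground surface: z = 2.9 + 3.4/2 = 4.6 m.
Total vertical stress at mid-clay: σ_v = 18×2.9 + 16.9×1.7 = 80.93 kPa.
Pore pressure: u = 9.81×(4.6 − 2.5) = 20.601 kPa.
Initial effective stress: σ'_0 = σ_v − u = 80.93 − 20.601 = 60.329 kPa.
Stress increase at mid-clay by the 2:1 spreading method:
Δσ = qBL/((B+z)(L+z)) = 144×2.1×3/((2.1+4.6)(3+4.6)) = 17.816 kPa
Final effective stress: σ'_f = σ'_0 + Δσ = 60.329 + 17.816 = 78.145 kPa.
Normally consolidated clay, so the full stress increment lies on the virgin compression line:
S_c = C_c·H/(1+e₀)·log₁₀(σ'_f/σ'_0) = 0.39×3.4/(1+0.87)×log₁₀(78.145/60.329)
    = 0.70909 × 0.11238 = 0.07969 m

S_c ≈ 79.7 mm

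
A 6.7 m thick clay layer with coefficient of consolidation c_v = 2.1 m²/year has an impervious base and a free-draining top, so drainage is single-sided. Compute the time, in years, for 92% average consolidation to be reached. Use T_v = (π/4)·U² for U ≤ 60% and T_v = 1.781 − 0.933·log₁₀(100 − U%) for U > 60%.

Drainage path length: H_d = H = 6.7 m (single drainage).
U > 60%: T_v = 1.781 − 0.933·log₁₀(100 − 92) = 0.93842.
t = T_v·H_d²/c_v = 0.93842×6.7²/2.1 = 20.06 years.

t ≈ 20.1 years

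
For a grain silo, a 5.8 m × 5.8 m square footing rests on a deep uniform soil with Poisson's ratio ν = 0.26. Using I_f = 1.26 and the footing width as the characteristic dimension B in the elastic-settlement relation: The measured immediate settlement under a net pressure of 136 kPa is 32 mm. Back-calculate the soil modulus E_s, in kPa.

S_e = q·B·(1−ν²)/E_s · I_f  ⇒  E_s = q·B·(1−ν²)·I_f / S_e.
E_s = 136 × 5.8 × 0.9324 × 1.26 / 0.032 = 28960 kPa

E_s ≈ 29000 kPa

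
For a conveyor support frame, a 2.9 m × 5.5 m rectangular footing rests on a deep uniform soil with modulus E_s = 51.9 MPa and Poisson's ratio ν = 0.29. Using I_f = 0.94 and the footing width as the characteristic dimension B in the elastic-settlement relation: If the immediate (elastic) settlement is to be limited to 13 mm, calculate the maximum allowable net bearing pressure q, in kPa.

q ≈ 270 kPa

E_s = 51.9 MPa = 51900 kPa.
S_e = q·B·(1−ν²)/E_s · I_f  ⇒  q = S_e·E_s / (B·(1−ν²)·I_f).
q = 0.013 × 51900 / (2.9 × 0.9159 × 0.94) = 270.2 kPa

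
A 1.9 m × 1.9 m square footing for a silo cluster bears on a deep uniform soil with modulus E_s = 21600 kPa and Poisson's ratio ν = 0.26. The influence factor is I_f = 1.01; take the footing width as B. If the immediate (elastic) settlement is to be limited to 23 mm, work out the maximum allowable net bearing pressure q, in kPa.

q ≈ 278 kPa

S_e = q·B·(1−ν²)/E_s · I_f  ⇒  q = S_e·E_s / (B·(1−ν²)·I_f).
q = 0.023 × 21600 / (1.9 × 0.9324 × 1.01) = 277.7 kPa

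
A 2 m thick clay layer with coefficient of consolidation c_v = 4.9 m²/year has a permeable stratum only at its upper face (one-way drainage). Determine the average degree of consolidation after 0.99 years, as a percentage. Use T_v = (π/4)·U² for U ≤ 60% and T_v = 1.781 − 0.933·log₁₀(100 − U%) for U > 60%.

U ≈ 95.9 %

Drainage path length: H_d = H = 2 m (single drainage).
T_v = c_v·t/H_d² = 4.9×0.99/2² = 1.2127.
T_v = 1.2127 corresponds to the U > 60% branch:
U = 1 − 10^((1.781 − T_v)/0.933)/100 = 0.9593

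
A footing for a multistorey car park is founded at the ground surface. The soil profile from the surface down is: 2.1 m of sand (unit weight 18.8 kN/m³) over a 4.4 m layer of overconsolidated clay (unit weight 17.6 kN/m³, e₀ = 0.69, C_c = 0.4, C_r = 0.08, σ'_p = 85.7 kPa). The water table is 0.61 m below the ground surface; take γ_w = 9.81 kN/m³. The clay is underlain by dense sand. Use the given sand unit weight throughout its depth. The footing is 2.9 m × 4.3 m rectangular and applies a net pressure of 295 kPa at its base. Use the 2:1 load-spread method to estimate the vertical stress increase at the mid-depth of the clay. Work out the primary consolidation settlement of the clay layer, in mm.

Mid-depth of clay below the ground surface: z = 2.1 + 4.4/2 = 4.3 m.
Total vertical stress at mid-clay: σ_v = 18.8×2.1 + 17.6×2.2 = 78.2 kPa.
Pore pressure: u = 9.81×(4.3 − 0.61) = 36.199 kPa.
Initial effective stress: σ'_0 = σ_v − u = 78.2 − 36.199 = 42.001 kPa.
Stress increase at mid-clay by the 2:1 spreading method:
Δσ = qBL/((B+z)(L+z)) = 295×2.9×4.3/((2.9+4.3)(4.3+4.3)) = 59.41 kPa
Final effective stress: σ'_f = 42.001 + 59.41 = 101.41 kPa.
σ'_f = 101.41 > σ'_p = 85.7 kPa, so the stress path crosses the preconsolidation pressure — recompression up to σ'_p, then virgin compression beyond:
S_c = H/(1+e₀)·[C_r·log₁₀(σ'_p/σ'_0) + C_c·log₁₀(σ'_f/σ'_p)]
    = 4.4/1.69 × [0.08×log₁₀(85.7/42.001) + 0.4×log₁₀(101.41/85.7)]
    = 2.6036 × [0.024778 + 0.02924] = 0.1406 m

S_c ≈ 141 mm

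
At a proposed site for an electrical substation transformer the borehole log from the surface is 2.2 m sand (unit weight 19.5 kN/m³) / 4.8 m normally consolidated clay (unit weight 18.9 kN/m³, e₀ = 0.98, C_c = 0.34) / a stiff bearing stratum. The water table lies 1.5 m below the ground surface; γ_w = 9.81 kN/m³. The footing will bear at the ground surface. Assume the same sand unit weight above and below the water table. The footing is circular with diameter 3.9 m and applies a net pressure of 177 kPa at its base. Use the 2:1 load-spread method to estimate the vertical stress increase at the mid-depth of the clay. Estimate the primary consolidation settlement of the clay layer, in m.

Mid-depth of clay below the ground surface: z = 2.2 + 4.8/2 = 4.6 m.
Total vertical stress at mid-clay: σ_v = 19.5×2.2 + 18.9×2.4 = 88.26 kPa.
Pore pressure: u = 9.81×(4.6 − 1.5) = 30.411 kPa.
Initial effective stress: σ'_0 = σ_v − u = 88.26 − 30.411 = 57.849 kPa.
Stress increase at mid-clay by the 2:1 spreading method:
Δσ ≈ qD²/(D+z)² = 177×3.9²/(3.9+4.6)² = 37.262 kPa
Final effective stress: σ'_f = σ'_0 + Δσ = 57.849 + 37.262 = 95.111 kPa.
Normally consolidated clay, so the full stress increment lies on the virgin compression line:
S_c = C_c·H/(1+e₀)·log₁₀(σ'_f/σ'_0) = 0.34×4.8/(1+0.98)×log₁₀(95.111/57.849)
    = 0.82424 × 0.21593 = 0.178 m

S_c ≈ 0.178 m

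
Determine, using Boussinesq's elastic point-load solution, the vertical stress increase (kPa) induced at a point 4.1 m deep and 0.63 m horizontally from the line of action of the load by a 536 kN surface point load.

Δσ_z ≈ 14.4 kPa

Boussinesq vertical stress below a point load on an elastic half-space:
Δσ_z = 3P/(2πz²) · [1 + (r/z)²]^(−5/2)
r/z = 0.63/4.1 = 0.15366; [1+(r/z)²]^(−5/2) = 0.94333.
Δσ_z = 3×536/(2π×4.1²) × 0.94333 = 15.224 × 0.94333 = 14.36 kPa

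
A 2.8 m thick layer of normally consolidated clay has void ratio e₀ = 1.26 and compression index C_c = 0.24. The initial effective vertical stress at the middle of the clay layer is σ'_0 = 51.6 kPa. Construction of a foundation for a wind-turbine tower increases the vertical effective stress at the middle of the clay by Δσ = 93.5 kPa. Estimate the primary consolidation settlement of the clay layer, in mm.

Final effective stress: σ'_f = σ'_0 + Δσ = 51.6 + 93.5 = 145.1 kPa.
Normally consolidated clay, so the full stress increment lies on the virgin compression line:
S_c = C_c·H/(1+e₀)·log₁₀(σ'_f/σ'_0) = 0.24×2.8/(1+1.26)×log₁₀(145.1/51.6)
    = 0.29735 × 0.44902 = 0.1335 m

S_c ≈ 134 mm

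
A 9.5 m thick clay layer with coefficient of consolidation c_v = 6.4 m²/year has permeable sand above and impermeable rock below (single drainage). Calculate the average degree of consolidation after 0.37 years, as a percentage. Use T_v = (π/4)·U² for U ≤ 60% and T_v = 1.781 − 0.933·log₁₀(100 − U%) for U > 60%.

U ≈ 18.3 %

Drainage path length: H_d = H = 9.5 m (single drainage).
T_v = c_v·t/H_d² = 6.4×0.37/9.5² = 0.026238.
T_v = 0.026238 corresponds to the U ≤ 60% branch:
U = √(4T_v/π) = 0.1828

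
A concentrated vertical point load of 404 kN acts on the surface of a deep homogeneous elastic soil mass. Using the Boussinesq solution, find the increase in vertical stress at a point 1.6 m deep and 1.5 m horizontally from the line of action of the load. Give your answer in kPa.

Boussinesq vertical stress below a point load on an elastic half-space:
Δσ_z = 3P/(2πz²) · [1 + (r/z)²]^(−5/2)
r/z = 1.5/1.6 = 0.9375; [1+(r/z)²]^(−5/2) = 0.20665.
Δσ_z = 3×404/(2π×1.6²) × 0.20665 = 75.35 × 0.20665 = 15.57 kPa

Δσ_z ≈ 15.6 kPa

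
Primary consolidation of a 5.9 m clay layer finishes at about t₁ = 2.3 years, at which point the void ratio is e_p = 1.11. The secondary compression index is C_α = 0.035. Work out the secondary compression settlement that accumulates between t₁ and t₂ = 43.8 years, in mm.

Secondary compression: S_s = C_α·H/(1+e_p)·log₁₀(t₂/t₁)
S_s = 0.035×5.9/(1+1.11)×log₁₀(43.8/2.3)
    = 0.09787 × 1.28 = 0.1252 m

S_s ≈ 125 mm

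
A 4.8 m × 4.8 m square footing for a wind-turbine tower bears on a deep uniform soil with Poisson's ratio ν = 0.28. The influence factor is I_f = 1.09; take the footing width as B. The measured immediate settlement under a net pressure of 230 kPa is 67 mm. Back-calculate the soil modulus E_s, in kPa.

E_s ≈ 16600 kPa

S_e = q·B·(1−ν²)/E_s · I_f  ⇒  E_s = q·B·(1−ν²)·I_f / S_e.
E_s = 230 × 4.8 × 0.9216 × 1.09 / 0.067 = 16550 kPa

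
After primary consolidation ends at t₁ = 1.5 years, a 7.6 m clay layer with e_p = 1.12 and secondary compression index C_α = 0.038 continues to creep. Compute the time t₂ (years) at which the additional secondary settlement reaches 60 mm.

S_s = C_α·H/(1+e_p)·log₁₀(t₂/t₁) ⇒ log₁₀(t₂/t₁) = S_s·(1+e_p)/(C_α·H).
log₁₀(t₂/t₁) = 0.06 × (1+1.12) / (0.038×7.6) = 0.4404
t₂ = t₁ × 10^0.4404 = 1.5 × 2.757 = 4.136 years

t₂ ≈ 4.14 years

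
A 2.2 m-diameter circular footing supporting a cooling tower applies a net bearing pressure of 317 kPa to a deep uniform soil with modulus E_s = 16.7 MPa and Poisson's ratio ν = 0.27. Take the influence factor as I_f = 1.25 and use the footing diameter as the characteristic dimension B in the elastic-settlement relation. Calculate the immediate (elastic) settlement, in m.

S_e ≈ 0.0484 m

Immediate (elastic) settlement: S_e = q·B·(1−ν²)/E_s · I_f.
E_s = 16.7 MPa = 16700 kPa.
S_e = 317 × 2.2 × (1 − 0.27²) / 16700 × 1.25
    = 317 × 2.2 × 0.9271 / 16700 × 1.25
    = 0.0484 m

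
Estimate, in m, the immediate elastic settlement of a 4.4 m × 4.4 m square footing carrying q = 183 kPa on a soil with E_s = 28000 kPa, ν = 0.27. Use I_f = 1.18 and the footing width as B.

S_e ≈ 0.0315 m

Immediate (elastic) settlement: S_e = q·B·(1−ν²)/E_s · I_f.
S_e = 183 × 4.4 × (1 − 0.27²) / 28000 × 1.18
    = 183 × 4.4 × 0.9271 / 28000 × 1.18
    = 0.03146 m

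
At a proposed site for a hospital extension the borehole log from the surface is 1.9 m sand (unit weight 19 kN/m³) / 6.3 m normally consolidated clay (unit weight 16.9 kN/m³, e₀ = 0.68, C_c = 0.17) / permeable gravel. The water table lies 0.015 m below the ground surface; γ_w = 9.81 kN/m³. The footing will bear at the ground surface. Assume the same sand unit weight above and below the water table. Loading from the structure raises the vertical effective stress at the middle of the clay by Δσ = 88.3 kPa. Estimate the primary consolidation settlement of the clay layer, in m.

Mid-depth of clay below the ground surface: z = 1.9 + 6.3/2 = 5.05 m.
Total vertical stress at mid-clay: σ_v = 19×1.9 + 16.9×3.15 = 89.335 kPa.
Pore pressure: u = 9.81×(5.05 − 0.015) = 49.393 kPa.
Initial effective stress: σ'_0 = σ_v − u = 89.335 − 49.393 = 39.942 kPa.
Final effective stress: σ'_f = σ'_0 + Δσ = 39.942 + 88.3 = 128.24 kPa.
Normally consolidated clay, so the full stress increment lies on the virgin compression line:
S_c = C_c·H/(1+e₀)·log₁₀(σ'_f/σ'_0) = 0.17×6.3/(1+0.68)×log₁₀(128.24/39.942)
    = 0.6375 × 0.50659 = 0.323 m

S_c ≈ 0.323 m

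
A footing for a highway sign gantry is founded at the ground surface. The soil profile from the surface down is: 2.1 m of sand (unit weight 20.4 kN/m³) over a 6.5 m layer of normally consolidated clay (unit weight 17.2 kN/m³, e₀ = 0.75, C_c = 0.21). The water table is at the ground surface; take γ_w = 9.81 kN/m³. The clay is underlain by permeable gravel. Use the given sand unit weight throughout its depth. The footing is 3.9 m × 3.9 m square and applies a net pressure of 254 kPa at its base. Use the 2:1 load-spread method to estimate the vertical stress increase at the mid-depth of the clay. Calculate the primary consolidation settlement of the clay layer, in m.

S_c ≈ 0.231 m

Mid-depth of clay below the ground surface: z = 2.1 + 6.5/2 = 5.35 m.
Total vertical stress at mid-clay: σ_v = 20.4×2.1 + 17.2×3.25 = 98.74 kPa.
Pore pressure: u = 9.81×(5.35 − 0) = 52.483 kPa.
Initial effective stress: σ'_0 = σ_v − u = 98.74 − 52.483 = 46.257 kPa.
Stress increase at mid-clay by the 2:1 spreading method:
Δσ = qBL/((B+z)(L+z)) = 254×3.9×3.9/((3.9+5.35)(3.9+5.35)) = 45.152 kPa
Final effective stress: σ'_f = σ'_0 + Δσ = 46.257 + 45.152 = 91.409 kPa.
Normally consolidated clay, so the full stress increment lies on the virgin compression line:
S_c = C_c·H/(1+e₀)·log₁₀(σ'_f/σ'_0) = 0.21×6.5/(1+0.75)×log₁₀(91.409/46.257)
    = 0.78 × 0.29581 = 0.2307 m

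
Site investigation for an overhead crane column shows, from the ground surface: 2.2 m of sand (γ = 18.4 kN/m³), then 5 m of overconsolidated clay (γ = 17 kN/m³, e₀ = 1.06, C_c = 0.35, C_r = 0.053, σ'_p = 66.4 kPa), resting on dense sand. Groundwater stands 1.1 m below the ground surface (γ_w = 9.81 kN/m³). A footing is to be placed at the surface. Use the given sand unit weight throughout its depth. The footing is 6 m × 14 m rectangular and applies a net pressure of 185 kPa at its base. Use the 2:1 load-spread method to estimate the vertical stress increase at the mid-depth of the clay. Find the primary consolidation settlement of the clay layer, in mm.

Mid-depth of clay below the ground surface: z = 2.2 + 5/2 = 4.7 m.
Total vertical stress at mid-clay: σ_v = 18.4×2.2 + 17×2.5 = 82.98 kPa.
Pore pressure: u = 9.81×(4.7 − 1.1) = 35.316 kPa.
Initial effective stress: σ'_0 = σ_v − u = 82.98 − 35.316 = 47.664 kPa.
Stress increase at mid-clay by the 2:1 spreading method:
Δσ = qBL/((B+z)(L+z)) = 185×6×14/((6+4.7)(14+4.7)) = 77.665 kPa
Final effective stress: σ'_f = 47.664 + 77.665 = 125.33 kPa.
σ'_f = 125.33 > σ'_p = 66.4 kPa, so the stress path crosses the preconsolidation pressure — recompression up to σ'_p, then virgin compression beyond:
S_c = H/(1+e₀)·[C_r·log₁₀(σ'_p/σ'_0) + C_c·log₁₀(σ'_f/σ'_p)]
    = 5/2.06 × [0.053×log₁₀(66.4/47.664) + 0.35×log₁₀(125.33/66.4)]
    = 2.4272 × [0.0076308 + 0.09656] = 0.2529 m

S_c ≈ 253 mm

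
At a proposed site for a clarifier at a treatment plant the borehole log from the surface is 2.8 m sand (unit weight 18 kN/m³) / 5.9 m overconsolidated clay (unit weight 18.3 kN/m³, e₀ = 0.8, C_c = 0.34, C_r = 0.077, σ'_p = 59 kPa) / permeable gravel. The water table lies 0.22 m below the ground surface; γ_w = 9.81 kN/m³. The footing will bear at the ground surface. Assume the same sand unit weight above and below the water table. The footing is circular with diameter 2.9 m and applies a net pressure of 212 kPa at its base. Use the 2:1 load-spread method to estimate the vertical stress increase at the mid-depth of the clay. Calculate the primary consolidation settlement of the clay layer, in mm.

S_c ≈ 127 mm

Mid-depth of clay below the ground surface: z = 2.8 + 5.9/2 = 5.75 m.
Total vertical stress at mid-clay: σ_v = 18×2.8 + 18.3×2.95 = 104.39 kPa.
Pore pressure: u = 9.81×(5.75 − 0.22) = 54.249 kPa.
Initial effective stress: σ'_0 = σ_v − u = 104.39 − 54.249 = 50.141 kPa.
Stress increase at mid-clay by the 2:1 spreading method:
Δσ ≈ qD²/(D+z)² = 212×2.9²/(2.9+5.75)² = 23.829 kPa
Final effective stress: σ'_f = 50.141 + 23.829 = 73.97 kPa.
σ'_f = 73.97 > σ'_p = 59 kPa, so the stress path crosses the preconsolidation pressure — recompression up to σ'_p, then virgin compression beyond:
S_c = H/(1+e₀)·[C_r·log₁₀(σ'_p/σ'_0) + C_c·log₁₀(σ'_f/σ'_p)]
    = 5.9/1.8 × [0.077×log₁₀(59/50.141) + 0.34×log₁₀(73.97/59)]
    = 3.2778 × [0.0054407 + 0.033389] = 0.1273 m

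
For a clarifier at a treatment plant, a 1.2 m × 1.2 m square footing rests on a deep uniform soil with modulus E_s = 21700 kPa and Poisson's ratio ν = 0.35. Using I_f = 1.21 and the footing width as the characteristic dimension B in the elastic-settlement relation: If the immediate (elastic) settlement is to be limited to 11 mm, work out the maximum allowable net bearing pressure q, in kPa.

S_e = q·B·(1−ν²)/E_s · I_f  ⇒  q = S_e·E_s / (B·(1−ν²)·I_f).
q = 0.011 × 21700 / (1.2 × 0.8775 × 1.21) = 187.3 kPa

q ≈ 187 kPa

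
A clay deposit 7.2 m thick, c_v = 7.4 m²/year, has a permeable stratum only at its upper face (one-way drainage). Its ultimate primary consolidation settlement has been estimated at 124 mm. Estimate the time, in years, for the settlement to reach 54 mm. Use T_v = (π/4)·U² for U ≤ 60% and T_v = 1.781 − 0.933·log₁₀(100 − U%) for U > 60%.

Drainage path length: H_d = H = 7.2 m (single drainage).
U = S(t)/S_ult = 54/124 = 0.4355.
U ≤ 60%: T_v = (π/4)·U² = (π/4)×0.43548² = 0.14895.
t = T_v·H_d²/c_v = 0.14895×7.2²/7.4 = 1.043 years.

t ≈ 1.04 years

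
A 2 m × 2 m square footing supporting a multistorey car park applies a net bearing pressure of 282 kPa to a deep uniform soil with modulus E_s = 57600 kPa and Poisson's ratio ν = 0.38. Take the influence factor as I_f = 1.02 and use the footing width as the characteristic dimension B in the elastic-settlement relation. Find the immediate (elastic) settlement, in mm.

S_e ≈ 8.55 mm

Immediate (elastic) settlement: S_e = q·B·(1−ν²)/E_s · I_f.
S_e = 282 × 2 × (1 − 0.38²) / 57600 × 1.02
    = 282 × 2 × 0.8556 / 57600 × 1.02
    = 0.008545 m = 8.545 mm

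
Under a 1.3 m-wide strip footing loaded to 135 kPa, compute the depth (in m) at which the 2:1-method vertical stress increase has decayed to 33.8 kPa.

z ≈ 3.89 m

2:1 spreading — at depth z the loaded area has grown by z in each plan dimension:
qB/(B+z) = Δσ_z ⇒ z = qB/Δσ_z − B = 135×1.3/33.8 − 1.3 = 3.892 m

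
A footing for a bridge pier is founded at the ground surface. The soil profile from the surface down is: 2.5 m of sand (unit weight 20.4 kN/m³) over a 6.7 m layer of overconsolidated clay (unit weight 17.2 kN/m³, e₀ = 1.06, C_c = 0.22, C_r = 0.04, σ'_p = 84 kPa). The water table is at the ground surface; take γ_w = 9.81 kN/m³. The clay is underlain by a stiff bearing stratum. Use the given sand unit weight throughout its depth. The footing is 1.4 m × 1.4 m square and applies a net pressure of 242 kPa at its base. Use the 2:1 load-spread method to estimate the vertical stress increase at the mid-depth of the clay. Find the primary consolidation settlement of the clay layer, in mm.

Mid-depth of clay below the ground surface: z = 2.5 + 6.7/2 = 5.85 m.
Total vertical stress at mid-clay: σ_v = 20.4×2.5 + 17.2×3.35 = 108.62 kPa.
Pore pressure: u = 9.81×(5.85 − 0) = 57.389 kPa.
Initial effective stress: σ'_0 = σ_v − u = 108.62 − 57.389 = 51.231 kPa.
Stress increase at mid-clay by the 2:1 spreading method:
Δσ = qBL/((B+z)(L+z)) = 242×1.4×1.4/((1.4+5.85)(1.4+5.85)) = 9.0239 kPa
Final effective stress: σ'_f = 51.231 + 9.0239 = 60.255 kPa.
σ'_f = 60.255 ≤ σ'_p = 84 kPa, so the clay remains overconsolidated and only the recompression index applies:
S_c = C_r·H/(1+e₀)·log₁₀(σ'_f/σ'_0) = 0.04×6.7/2.06×log₁₀(60.255/51.231)
    = 0.1301 × 0.07046 = 0.009167 m

S_c ≈ 9.17 mm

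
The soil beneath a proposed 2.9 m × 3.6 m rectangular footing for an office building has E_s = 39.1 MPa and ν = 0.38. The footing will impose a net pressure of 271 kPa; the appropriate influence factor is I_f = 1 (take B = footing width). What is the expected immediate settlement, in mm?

S_e ≈ 17.2 mm

Immediate (elastic) settlement: S_e = q·B·(1−ν²)/E_s · I_f.
E_s = 39.1 MPa = 39100 kPa.
S_e = 271 × 2.9 × (1 − 0.38²) / 39100 × 1
    = 271 × 2.9 × 0.8556 / 39100 × 1
    = 0.0172 m = 17.2 mm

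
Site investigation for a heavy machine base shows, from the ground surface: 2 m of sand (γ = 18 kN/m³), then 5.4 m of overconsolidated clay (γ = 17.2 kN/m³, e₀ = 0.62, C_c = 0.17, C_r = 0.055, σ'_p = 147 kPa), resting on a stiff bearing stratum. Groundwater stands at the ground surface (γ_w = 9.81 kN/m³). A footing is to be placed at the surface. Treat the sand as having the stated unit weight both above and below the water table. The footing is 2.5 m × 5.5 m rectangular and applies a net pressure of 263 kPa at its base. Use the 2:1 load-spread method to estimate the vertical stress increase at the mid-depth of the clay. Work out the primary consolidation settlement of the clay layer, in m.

S_c ≈ 0.0682 m

Mid-depth of clay below the ground surface: z = 2 + 5.4/2 = 4.7 m.
Total vertical stress at mid-clay: σ_v = 18×2 + 17.2×2.7 = 82.44 kPa.
Pore pressure: u = 9.81×(4.7 − 0) = 46.107 kPa.
Initial effective stress: σ'_0 = σ_v − u = 82.44 − 46.107 = 36.333 kPa.
Stress increase at mid-clay by the 2:1 spreading method:
Δσ = qBL/((B+z)(L+z)) = 263×2.5×5.5/((2.5+4.7)(5.5+4.7)) = 49.241 kPa
Final effective stress: σ'_f = 36.333 + 49.241 = 85.574 kPa.
σ'_f = 85.574 ≤ σ'_p = 147 kPa, so the clay remains overconsolidated and only the recompression index applies:
S_c = C_r·H/(1+e₀)·log₁₀(σ'_f/σ'_0) = 0.055×5.4/1.62×log₁₀(85.574/36.333)
    = 0.18333 × 0.37204 = 0.06821 m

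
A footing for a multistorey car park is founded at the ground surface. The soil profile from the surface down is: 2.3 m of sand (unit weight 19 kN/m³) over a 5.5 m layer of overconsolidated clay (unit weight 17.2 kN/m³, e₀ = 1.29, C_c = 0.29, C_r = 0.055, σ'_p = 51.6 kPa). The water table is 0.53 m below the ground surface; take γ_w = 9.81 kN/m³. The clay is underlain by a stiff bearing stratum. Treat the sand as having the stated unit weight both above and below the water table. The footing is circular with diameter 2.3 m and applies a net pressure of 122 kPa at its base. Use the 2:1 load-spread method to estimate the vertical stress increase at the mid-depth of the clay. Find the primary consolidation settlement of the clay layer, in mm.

S_c ≈ 44.3 mm

Mid-depth of clay below the ground surface: z = 2.3 + 5.5/2 = 5.05 m.
Total vertical stress at mid-clay: σ_v = 19×2.3 + 17.2×2.75 = 91 kPa.
Pore pressure: u = 9.81×(5.05 − 0.53) = 44.341 kPa.
Initial effective stress: σ'_0 = σ_v − u = 91 − 44.341 = 46.659 kPa.
Stress increase at mid-clay by the 2:1 spreading method:
Δσ ≈ qD²/(D+z)² = 122×2.3²/(2.3+5.05)² = 11.947 kPa
Final effective stress: σ'_f = 46.659 + 11.947 = 58.606 kPa.
σ'_f = 58.606 > σ'_p = 51.6 kPa, so the stress path crosses the preconsolidation pressure — recompression up to σ'_p, then virgin compression beyond:
S_c = H/(1+e₀)·[C_r·log₁₀(σ'_p/σ'_0) + C_c·log₁₀(σ'_f/σ'_p)]
    = 5.5/2.29 × [0.055×log₁₀(51.6/46.659) + 0.29×log₁₀(58.606/51.6)]
    = 2.4017 × [0.0024043 + 0.016035] = 0.04429 m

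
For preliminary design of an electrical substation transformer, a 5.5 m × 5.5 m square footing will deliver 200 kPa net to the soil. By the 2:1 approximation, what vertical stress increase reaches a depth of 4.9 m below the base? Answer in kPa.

Δσ_z ≈ 55.9 kPa

By the 2:1 method the load spreads at 1 horizontal : 2 vertical, so at depth z the loaded area has grown by z in each plan dimension:
Δσ = qBL/((B+z)(L+z)) = 200×5.5×5.5/((5.5+4.9)(5.5+4.9)) = 55.936 kPa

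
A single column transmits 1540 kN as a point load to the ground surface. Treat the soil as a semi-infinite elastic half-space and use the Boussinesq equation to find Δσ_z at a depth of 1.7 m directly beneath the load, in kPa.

Boussinesq vertical stress below a point load on an elastic half-space:
Δσ_z = 3P/(2πz²) · [1 + (r/z)²]^(−5/2)
r/z = 0/1.7 = 0; [1+(r/z)²]^(−5/2) = 1.
Δσ_z = 3×1540/(2π×1.7²) × 1 = 254.43 × 1 = 254.4 kPa

Δσ_z ≈ 254 kPa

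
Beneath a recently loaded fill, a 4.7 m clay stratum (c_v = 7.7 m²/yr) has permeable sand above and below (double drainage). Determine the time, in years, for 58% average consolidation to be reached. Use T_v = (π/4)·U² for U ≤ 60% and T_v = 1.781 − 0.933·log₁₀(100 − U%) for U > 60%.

Drainage path length: H_d = H/2 = 2.35 m (double drainage).
U ≤ 60%: T_v = (π/4)·U² = (π/4)×0.58² = 0.26421.
t = T_v·H_d²/c_v = 0.26421×2.35²/7.7 = 0.1895 years.

t ≈ 0.189 years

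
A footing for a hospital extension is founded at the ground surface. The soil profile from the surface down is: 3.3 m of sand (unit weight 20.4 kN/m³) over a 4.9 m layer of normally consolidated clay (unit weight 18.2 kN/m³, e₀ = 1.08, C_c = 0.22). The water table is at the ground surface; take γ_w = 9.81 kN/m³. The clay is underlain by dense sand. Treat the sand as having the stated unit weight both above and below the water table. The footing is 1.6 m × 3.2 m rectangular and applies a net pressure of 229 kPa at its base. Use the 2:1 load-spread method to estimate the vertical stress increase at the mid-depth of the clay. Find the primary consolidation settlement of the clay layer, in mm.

Mid-depth of clay below the ground surface: z = 3.3 + 4.9/2 = 5.75 m.
Total vertical stress at mid-clay: σ_v = 20.4×3.3 + 18.2×2.45 = 111.91 kPa.
Pore pressure: u = 9.81×(5.75 − 0) = 56.408 kPa.
Initial effective stress: σ'_0 = σ_v − u = 111.91 − 56.408 = 55.502 kPa.
Stress increase at mid-clay by the 2:1 spreading method:
Δσ = qBL/((B+z)(L+z)) = 229×1.6×3.2/((1.6+5.75)(3.2+5.75)) = 17.824 kPa
Final effective stress: σ'_f = σ'_0 + Δσ = 55.502 + 17.824 = 73.326 kPa.
Normally consolidated clay, so the full stress increment lies on the virgin compression line:
S_c = C_c·H/(1+e₀)·log₁₀(σ'_f/σ'_0) = 0.22×4.9/(1+1.08)×log₁₀(73.326/55.502)
    = 0.51827 × 0.12095 = 0.06268 m

S_c ≈ 62.7 mm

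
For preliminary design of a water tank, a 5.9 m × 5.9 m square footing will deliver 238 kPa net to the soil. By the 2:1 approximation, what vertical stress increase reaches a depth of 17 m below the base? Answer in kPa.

Δσ_z ≈ 15.8 kPa

By the 2:1 method the load spreads at 1 horizontal : 2 vertical, so at depth z the loaded area has grown by z in each plan dimension:
Δσ = qBL/((B+z)(L+z)) = 238×5.9×5.9/((5.9+17)(5.9+17)) = 15.798 kPa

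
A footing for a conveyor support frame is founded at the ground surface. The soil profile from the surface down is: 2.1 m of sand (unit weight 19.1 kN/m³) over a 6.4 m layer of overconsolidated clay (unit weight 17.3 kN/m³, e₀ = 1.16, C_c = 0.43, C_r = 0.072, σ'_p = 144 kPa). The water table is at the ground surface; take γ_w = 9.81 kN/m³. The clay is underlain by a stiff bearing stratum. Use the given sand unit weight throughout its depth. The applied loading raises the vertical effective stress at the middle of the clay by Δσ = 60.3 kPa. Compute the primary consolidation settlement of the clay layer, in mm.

S_c ≈ 80.6 mm

Mid-depth of clay below the ground surface: z = 2.1 + 6.4/2 = 5.3 m.
Total vertical stress at mid-clay: σ_v = 19.1×2.1 + 17.3×3.2 = 95.47 kPa.
Pore pressure: u = 9.81×(5.3 − 0) = 51.993 kPa.
Initial effective stress: σ'_0 = σ_v − u = 95.47 − 51.993 = 43.477 kPa.
Final effective stress: σ'_f = 43.477 + 60.3 = 103.78 kPa.
σ'_f = 103.78 ≤ σ'_p = 144 kPa, so the clay remains overconsolidated and only the recompression index applies:
S_c = C_r·H/(1+e₀)·log₁₀(σ'_f/σ'_0) = 0.072×6.4/2.16×log₁₀(103.78/43.477)
    = 0.21334 × 0.37785 = 0.08061 m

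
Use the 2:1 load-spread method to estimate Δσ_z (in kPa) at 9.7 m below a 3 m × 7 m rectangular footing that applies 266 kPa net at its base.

Δσ_z ≈ 26.3 kPa

By the 2:1 method the load spreads at 1 horizontal : 2 vertical, so at depth z the loaded area has grown by z in each plan dimension:
Δσ = qBL/((B+z)(L+z)) = 266×3×7/((3+9.7)(7+9.7)) = 26.338 kPa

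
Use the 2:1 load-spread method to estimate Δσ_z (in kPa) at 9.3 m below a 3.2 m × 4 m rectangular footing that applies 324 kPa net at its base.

By the 2:1 method the load spreads at 1 horizontal : 2 vertical, so at depth z the loaded area has grown by z in each plan dimension:
Δσ = qBL/((B+z)(L+z)) = 324×3.2×4/((3.2+9.3)(4+9.3)) = 24.946 kPa

Δσ_z ≈ 24.9 kPa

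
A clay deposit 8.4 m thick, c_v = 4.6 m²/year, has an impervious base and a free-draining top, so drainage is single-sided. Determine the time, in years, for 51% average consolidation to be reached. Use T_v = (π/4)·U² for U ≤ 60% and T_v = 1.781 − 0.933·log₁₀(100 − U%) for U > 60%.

t ≈ 3.13 years

Drainage path length: H_d = H = 8.4 m (single drainage).
U ≤ 60%: T_v = (π/4)·U² = (π/4)×0.51² = 0.20428.
t = T_v·H_d²/c_v = 0.20428×8.4²/4.6 = 3.133 years.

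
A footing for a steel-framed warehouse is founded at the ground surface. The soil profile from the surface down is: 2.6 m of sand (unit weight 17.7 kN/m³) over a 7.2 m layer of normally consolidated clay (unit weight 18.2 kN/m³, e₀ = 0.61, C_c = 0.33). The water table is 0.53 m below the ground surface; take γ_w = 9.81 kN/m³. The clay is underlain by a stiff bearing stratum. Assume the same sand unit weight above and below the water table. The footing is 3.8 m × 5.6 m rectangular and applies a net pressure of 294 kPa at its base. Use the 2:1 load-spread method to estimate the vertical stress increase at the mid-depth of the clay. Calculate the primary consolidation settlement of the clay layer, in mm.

S_c ≈ 427 mm

Mid-depth of clay below the ground surface: z = 2.6 + 7.2/2 = 6.2 m.
Total vertical stress at mid-clay: σ_v = 17.7×2.6 + 18.2×3.6 = 111.54 kPa.
Pore pressure: u = 9.81×(6.2 − 0.53) = 55.623 kPa.
Initial effective stress: σ'_0 = σ_v − u = 111.54 − 55.623 = 55.917 kPa.
Stress increase at mid-clay by the 2:1 spreading method:
Δσ = qBL/((B+z)(L+z)) = 294×3.8×5.6/((3.8+6.2)(5.6+6.2)) = 53.02 kPa
Final effective stress: σ'_f = σ'_0 + Δσ = 55.917 + 53.02 = 108.94 kPa.
Normally consolidated clay, so the full stress increment lies on the virgin compression line:
S_c = C_c·H/(1+e₀)·log₁₀(σ'_f/σ'_0) = 0.33×7.2/(1+0.61)×log₁₀(108.94/55.917)
    = 1.4758 × 0.28964 = 0.4275 m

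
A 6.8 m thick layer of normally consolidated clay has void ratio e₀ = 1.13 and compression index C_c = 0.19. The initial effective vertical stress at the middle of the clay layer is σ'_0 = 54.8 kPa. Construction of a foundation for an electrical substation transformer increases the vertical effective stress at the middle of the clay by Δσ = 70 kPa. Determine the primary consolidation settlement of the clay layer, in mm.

S_c ≈ 217 mm

Final effective stress: σ'_f = σ'_0 + Δσ = 54.8 + 70 = 124.8 kPa.
Normally consolidated clay, so the full stress increment lies on the virgin compression line:
S_c = C_c·H/(1+e₀)·log₁₀(σ'_f/σ'_0) = 0.19×6.8/(1+1.13)×log₁₀(124.8/54.8)
    = 0.60657 × 0.35743 = 0.2168 m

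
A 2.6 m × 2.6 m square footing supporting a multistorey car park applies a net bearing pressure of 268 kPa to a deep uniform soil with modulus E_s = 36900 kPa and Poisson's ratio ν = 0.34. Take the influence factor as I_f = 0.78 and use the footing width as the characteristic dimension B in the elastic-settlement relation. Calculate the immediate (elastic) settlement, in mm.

Immediate (elastic) settlement: S_e = q·B·(1−ν²)/E_s · I_f.
S_e = 268 × 2.6 × (1 − 0.34²) / 36900 × 0.78
    = 268 × 2.6 × 0.8844 / 36900 × 0.78
    = 0.01303 m = 13.03 mm

S_e ≈ 13 mm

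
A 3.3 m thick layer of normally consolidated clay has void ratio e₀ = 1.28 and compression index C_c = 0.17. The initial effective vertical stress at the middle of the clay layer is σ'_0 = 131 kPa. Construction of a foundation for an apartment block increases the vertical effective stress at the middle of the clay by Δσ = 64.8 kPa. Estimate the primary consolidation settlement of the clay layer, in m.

S_c ≈ 0.0429 m

Final effective stress: σ'_f = σ'_0 + Δσ = 131 + 64.8 = 195.8 kPa.
Normally consolidated clay, so the full stress increment lies on the virgin compression line:
S_c = C_c·H/(1+e₀)·log₁₀(σ'_f/σ'_0) = 0.17×3.3/(1+1.28)×log₁₀(195.8/131)
    = 0.24605 × 0.17454 = 0.04295 m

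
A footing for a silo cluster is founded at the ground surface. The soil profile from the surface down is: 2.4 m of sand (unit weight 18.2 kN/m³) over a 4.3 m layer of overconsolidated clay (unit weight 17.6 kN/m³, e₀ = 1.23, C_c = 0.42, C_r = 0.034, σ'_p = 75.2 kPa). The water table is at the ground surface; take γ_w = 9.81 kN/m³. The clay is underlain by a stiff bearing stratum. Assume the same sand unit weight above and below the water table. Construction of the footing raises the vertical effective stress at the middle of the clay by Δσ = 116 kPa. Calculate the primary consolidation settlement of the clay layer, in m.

S_c ≈ 0.27 m

Mid-depth of clay below the ground surface: z = 2.4 + 4.3/2 = 4.55 m.
Total vertical stress at mid-clay: σ_v = 18.2×2.4 + 17.6×2.15 = 81.52 kPa.
Pore pressure: u = 9.81×(4.55 − 0) = 44.636 kPa.
Initial effective stress: σ'_0 = σ_v − u = 81.52 − 44.636 = 36.884 kPa.
Final effective stress: σ'_f = 36.884 + 116 = 152.88 kPa.
σ'_f = 152.88 > σ'_p = 75.2 kPa, so the stress path crosses the preconsolidation pressure — recompression up to σ'_p, then virgin compression beyond:
S_c = H/(1+e₀)·[C_r·log₁₀(σ'_p/σ'_0) + C_c·log₁₀(σ'_f/σ'_p)]
    = 4.3/2.23 × [0.034×log₁₀(75.2/36.884) + 0.42×log₁₀(152.88/75.2)]
    = 1.9283 × [0.010519 + 0.12942] = 0.2698 m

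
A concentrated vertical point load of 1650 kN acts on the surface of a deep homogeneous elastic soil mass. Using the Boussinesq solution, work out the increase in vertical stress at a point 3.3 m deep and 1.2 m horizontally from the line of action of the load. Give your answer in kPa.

Boussinesq vertical stress below a point load on an elastic half-space:
Δσ_z = 3P/(2πz²) · [1 + (r/z)²]^(−5/2)
r/z = 1.2/3.3 = 0.36364; [1+(r/z)²]^(−5/2) = 0.7331.
Δσ_z = 3×1650/(2π×3.3²) × 0.7331 = 72.343 × 0.7331 = 53.03 kPa

Δσ_z ≈ 53 kPa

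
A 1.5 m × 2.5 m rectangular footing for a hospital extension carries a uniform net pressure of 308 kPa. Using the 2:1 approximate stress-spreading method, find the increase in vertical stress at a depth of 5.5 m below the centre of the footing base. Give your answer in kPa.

By the 2:1 method the load spreads at 1 horizontal : 2 vertical, so at depth z the loaded area has grown by z in each plan dimension:
Δσ = qBL/((B+z)(L+z)) = 308×1.5×2.5/((1.5+5.5)(2.5+5.5)) = 20.625 kPa

Δσ_z ≈ 20.6 kPa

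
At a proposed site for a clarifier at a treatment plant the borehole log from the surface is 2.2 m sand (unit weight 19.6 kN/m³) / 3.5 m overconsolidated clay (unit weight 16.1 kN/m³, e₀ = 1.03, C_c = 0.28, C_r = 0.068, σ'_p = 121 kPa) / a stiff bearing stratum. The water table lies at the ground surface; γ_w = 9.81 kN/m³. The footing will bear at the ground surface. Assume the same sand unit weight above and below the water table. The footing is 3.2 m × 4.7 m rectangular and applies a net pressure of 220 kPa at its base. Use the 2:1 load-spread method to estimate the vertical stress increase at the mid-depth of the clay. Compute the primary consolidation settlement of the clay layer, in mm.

Mid-depth of clay below the ground surface: z = 2.2 + 3.5/2 = 3.95 m.
Total vertical stress at mid-clay: σ_v = 19.6×2.2 + 16.1×1.75 = 71.295 kPa.
Pore pressure: u = 9.81×(3.95 − 0) = 38.75 kPa.
Initial effective stress: σ'_0 = σ_v − u = 71.295 − 38.75 = 32.545 kPa.
Stress increase at mid-clay by the 2:1 spreading method:
Δσ = qBL/((B+z)(L+z)) = 220×3.2×4.7/((3.2+3.95)(4.7+3.95)) = 53.499 kPa
Final effective stress: σ'_f = 32.545 + 53.499 = 86.044 kPa.
σ'_f = 86.044 ≤ σ'_p = 121 kPa, so the clay remains overconsolidated and only the recompression index applies:
S_c = C_r·H/(1+e₀)·log₁₀(σ'_f/σ'_0) = 0.068×3.5/2.03×log₁₀(86.044/32.545)
    = 0.11724 × 0.42224 = 0.0495 m

S_c ≈ 49.5 mm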